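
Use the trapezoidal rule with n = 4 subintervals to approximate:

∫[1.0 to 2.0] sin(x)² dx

f(x) = sin(x)²
a = 1.0, b = 2.0, n = 4
h = (b - a)/n = 0.250000

Trapezoidal rule: (h/2)[f(x₀) + 2f(x₁) + 2f(x₂) + ... + f(xₙ)]

x_0 = 1.0000, f(x_0) = 0.708073, coefficient = 1
x_1 = 1.2500, f(x_1) = 0.900572, coefficient = 2
x_2 = 1.5000, f(x_2) = 0.994996, coefficient = 2
x_3 = 1.7500, f(x_3) = 0.968228, coefficient = 2
x_4 = 2.0000, f(x_4) = 0.826822, coefficient = 1

I ≈ (0.250000/2) × 7.262488 = 0.907811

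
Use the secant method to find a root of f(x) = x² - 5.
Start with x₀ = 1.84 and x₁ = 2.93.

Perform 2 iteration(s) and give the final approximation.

f(x) = x² - 5
x₀ = 1.84, x₁ = 2.93

Secant formula: x_{n+1} = x_n - f(x_n)(x_n - x_{n-1})/(f(x_n) - f(x_{n-1}))

Iteration 1:
  f(1.840000) = -1.614400
  f(2.930000) = 3.584900
  x_2 = 2.930000 - 3.584900×(2.930000 - 1.840000)/(3.584900 - (-1.614400))
       = 2.178449
Iteration 2:
  f(2.930000) = 3.584900
  f(2.178449) = -0.254362
  x_3 = 2.178449 - (-0.254362)×(2.178449 - 2.930000)/(-0.254362 - 3.584900)
       = 2.228241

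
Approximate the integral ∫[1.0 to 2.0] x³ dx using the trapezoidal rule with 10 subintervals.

f(x) = x³
a = 1.0, b = 2.0, n = 10
h = (b - a)/n = 0.100000

Trapezoidal rule: (h/2)[f(x₀) + 2f(x₁) + 2f(x₂) + ... + f(xₙ)]

x_0 = 1.0000, f(x_0) = 1.000000, coefficient = 1
x_1 = 1.1000, f(x_1) = 1.331000, coefficient = 2
x_2 = 1.2000, f(x_2) = 1.728000, coefficient = 2
x_3 = 1.3000, f(x_3) = 2.197000, coefficient = 2
x_4 = 1.4000, f(x_4) = 2.744000, coefficient = 2
x_5 = 1.5000, f(x_5) = 3.375000, coefficient = 2
x_6 = 1.6000, f(x_6) = 4.096000, coefficient = 2
x_7 = 1.7000, f(x_7) = 4.913000, coefficient = 2
x_8 = 1.8000, f(x_8) = 5.832000, coefficient = 2
x_9 = 1.9000, f(x_9) = 6.859000, coefficient = 2
x_10 = 2.0000, f(x_10) = 8.000000, coefficient = 1

I ≈ (0.100000/2) × 75.150000 = 3.757500
Exact value: 3.750000
Error: 0.007500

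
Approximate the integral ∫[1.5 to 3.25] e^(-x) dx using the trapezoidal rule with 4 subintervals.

f(x) = e^(-x)
a = 1.5, b = 3.25, n = 4
h = (b - a)/n = 0.437500

Trapezoidal rule: (h/2)[f(x₀) + 2f(x₁) + 2f(x₂) + ... + f(xₙ)]

x_0 = 1.5000, f(x_0) = 0.223130, coefficient = 1
x_1 = 1.9375, f(x_1) = 0.144064, coefficient = 2
x_2 = 2.3750, f(x_2) = 0.093014, coefficient = 2
x_3 = 2.8125, f(x_3) = 0.060055, coefficient = 2
x_4 = 3.2500, f(x_4) = 0.038774, coefficient = 1

I ≈ (0.437500/2) × 0.856170 = 0.187287
Exact value: 0.184356
Error: 0.002931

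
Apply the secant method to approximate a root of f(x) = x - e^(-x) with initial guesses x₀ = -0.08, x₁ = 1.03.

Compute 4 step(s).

f(x) = x - e^(-x)
x₀ = -0.08, x₁ = 1.03

Secant formula: x_{n+1} = x_n - f(x_n)(x_n - x_{n-1})/(f(x_n) - f(x_{n-1}))

Iteration 1:
  f(-0.080000) = -1.163287
  f(1.030000) = 0.672993
  x_2 = 1.030000 - 0.672993×(1.030000 - (-0.080000))/(0.672993 - (-1.163287))
       = 0.623187
Iteration 2:
  f(1.030000) = 0.672993
  f(0.623187) = 0.086955
  x_3 = 0.623187 - 0.086955×(0.623187 - 1.030000)/(0.086955 - 0.672993)
       = 0.562826
Iteration 3:
  f(0.623187) = 0.086955
  f(0.562826) = -0.006772
  x_4 = 0.562826 - (-0.006772)×(0.562826 - 0.623187)/(-0.006772 - 0.086955)
       = 0.567187
Iteration 4:
  f(0.562826) = -0.006772
  f(0.567187) = 0.000068
  x_5 = 0.567187 - 0.000068×(0.567187 - 0.562826)/(0.000068 - (-0.006772))
       = 0.567143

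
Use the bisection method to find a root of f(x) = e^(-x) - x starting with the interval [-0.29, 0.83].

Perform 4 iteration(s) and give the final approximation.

f(x) = e^(-x) - x
Initial interval: [-0.29, 0.83]

Iteration 1:
  c_1 = (-0.290000 + 0.830000)/2 = 0.270000
  f(c_1) = f(0.270000) = 0.493379
  f(a) × f(c) ≥ 0, new interval: [0.270000, 0.830000]
Iteration 2:
  c_2 = (0.270000 + 0.830000)/2 = 0.550000
  f(c_2) = f(0.550000) = 0.026950
  f(a) × f(c) ≥ 0, new interval: [0.550000, 0.830000]
Iteration 3:
  c_3 = (0.550000 + 0.830000)/2 = 0.690000
  f(c_3) = f(0.690000) = -0.188424
  f(a) × f(c) < 0, new interval: [0.550000, 0.690000]
Iteration 4:
  c_4 = (0.550000 + 0.690000)/2 = 0.620000
  f(c_4) = f(0.620000) = -0.082056
  f(a) × f(c) < 0, new interval: [0.550000, 0.620000]

After 4 iteration(s), the approximation is c_4 = 0.620000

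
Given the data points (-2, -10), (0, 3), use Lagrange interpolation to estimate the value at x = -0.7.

Lagrange interpolation formula:
P(x) = Σ yᵢ × Lᵢ(x)
where Lᵢ(x) = Π_{j≠i} (x - xⱼ)/(xᵢ - xⱼ)

L_0(-0.7) = (-0.7 - 0)/(-2 - 0) = 0.350000
L_1(-0.7) = (-0.7 - (-2))/(0 - (-2)) = 0.650000

P(-0.7) = (-10)×L_0(-0.7) + 3×L_1(-0.7)
P(-0.7) = -1.550000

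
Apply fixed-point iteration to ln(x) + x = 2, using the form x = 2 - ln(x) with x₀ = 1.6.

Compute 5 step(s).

Equation: ln(x) + x = 2
Fixed-point form: x = 2 - ln(x)
x₀ = 1.6

x_1 = g(1.600000) = 1.529996
x_2 = g(1.529996) = 1.574735
x_3 = g(1.574735) = 1.545913
x_4 = g(1.545913) = 1.564385
x_5 = g(1.564385) = 1.552507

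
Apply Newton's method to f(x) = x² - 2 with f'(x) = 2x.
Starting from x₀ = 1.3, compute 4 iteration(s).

f(x) = x² - 2
f'(x) = 2x
x₀ = 1.3

Newton-Raphson formula: x_{n+1} = x_n - f(x_n)/f'(x_n)

Iteration 1:
  f(1.300000) = -0.310000
  f'(1.300000) = 2.600000
  x_1 = 1.300000 - (-0.310000)/2.600000 = 1.419231
Iteration 2:
  f(1.419231) = 0.014216
  f'(1.419231) = 2.838462
  x_2 = 1.419231 - 0.014216/2.838462 = 1.414222
Iteration 3:
  f(1.414222) = 0.000025
  f'(1.414222) = 2.828445
  x_3 = 1.414222 - 0.000025/2.828445 = 1.414214
Iteration 4:
  f(1.414214) = 0.000000
  f'(1.414214) = 2.828427
  x_4 = 1.414214 - 0.000000/2.828427 = 1.414214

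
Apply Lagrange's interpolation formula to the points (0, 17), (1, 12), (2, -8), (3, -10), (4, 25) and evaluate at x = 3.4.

Lagrange interpolation formula:
P(x) = Σ yᵢ × Lᵢ(x)
where Lᵢ(x) = Π_{j≠i} (x - xⱼ)/(xᵢ - xⱼ)

L_0(3.4) = (3.4 - 1)/(0 - 1) × (3.4 - 2)/(0 - 2) × (3.4 - 3)/(0 - 3) × (3.4 - 4)/(0 - 4) = -0.033600
L_1(3.4) = (3.4 - 0)/(1 - 0) × (3.4 - 2)/(1 - 2) × (3.4 - 3)/(1 - 3) × (3.4 - 4)/(1 - 4) = 0.190400
L_2(3.4) = (3.4 - 0)/(2 - 0) × (3.4 - 1)/(2 - 1) × (3.4 - 3)/(2 - 3) × (3.4 - 4)/(2 - 4) = -0.489600
L_3(3.4) = (3.4 - 0)/(3 - 0) × (3.4 - 1)/(3 - 1) × (3.4 - 2)/(3 - 2) × (3.4 - 4)/(3 - 4) = 1.142400
L_4(3.4) = (3.4 - 0)/(4 - 0) × (3.4 - 1)/(4 - 1) × (3.4 - 2)/(4 - 2) × (3.4 - 3)/(4 - 3) = 0.190400

P(3.4) = 17×L_0(3.4) + 12×L_1(3.4) + (-8)×L_2(3.4) + (-10)×L_3(3.4) + 25×L_4(3.4)
P(3.4) = -1.033600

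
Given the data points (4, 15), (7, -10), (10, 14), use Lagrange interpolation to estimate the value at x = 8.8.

Lagrange interpolation formula:
P(x) = Σ yᵢ × Lᵢ(x)
where Lᵢ(x) = Π_{j≠i} (x - xⱼ)/(xᵢ - xⱼ)

L_0(8.8) = (8.8 - 7)/(4 - 7) × (8.8 - 10)/(4 - 10) = -0.120000
L_1(8.8) = (8.8 - 4)/(7 - 4) × (8.8 - 10)/(7 - 10) = 0.640000
L_2(8.8) = (8.8 - 4)/(10 - 4) × (8.8 - 7)/(10 - 7) = 0.480000

P(8.8) = 15×L_0(8.8) + (-10)×L_1(8.8) + 14×L_2(8.8)
P(8.8) = -1.480000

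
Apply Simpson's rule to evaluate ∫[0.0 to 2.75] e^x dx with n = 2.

f(x) = e^x
a = 0.0, b = 2.75, n = 2
h = (b - a)/n = 1.375000

Simpson's rule: (h/3)[f(x₀) + 4f(x₁) + 2f(x₂) + ... + f(xₙ)]

x_0 = 0.0000, f(x_0) = 1.000000, coefficient = 1
x_1 = 1.3750, f(x_1) = 3.955077, coefficient = 4
x_2 = 2.7500, f(x_2) = 15.642632, coefficient = 1

I ≈ (1.375000/3) × 32.462939 = 14.878847
Exact value: 14.642632
Error: 0.236215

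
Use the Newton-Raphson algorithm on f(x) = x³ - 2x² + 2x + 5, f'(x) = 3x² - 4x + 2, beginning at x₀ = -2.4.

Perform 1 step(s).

f(x) = x³ - 2x² + 2x + 5
f'(x) = 3x² - 4x + 2
x₀ = -2.4

Newton-Raphson formula: x_{n+1} = x_n - f(x_n)/f'(x_n)

Iteration 1:
  f(-2.400000) = -25.144000
  f'(-2.400000) = 28.880000
  x_1 = -2.400000 - (-25.144000)/28.880000 = -1.529363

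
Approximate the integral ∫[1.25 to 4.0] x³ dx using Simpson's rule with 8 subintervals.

f(x) = x³
a = 1.25, b = 4.0, n = 8
h = (b - a)/n = 0.343750

Simpson's rule: (h/3)[f(x₀) + 4f(x₁) + 2f(x₂) + ... + f(xₙ)]

x_0 = 1.2500, f(x_0) = 1.953125, coefficient = 1
x_1 = 1.5938, f(x_1) = 4.048187, coefficient = 4
x_2 = 1.9375, f(x_2) = 7.273193, coefficient = 2
x_3 = 2.2812, f(x_3) = 11.871857, coefficient = 4
x_4 = 2.6250, f(x_4) = 18.087891, coefficient = 2
x_5 = 2.9688, f(x_5) = 26.165009, coefficient = 4
x_6 = 3.3125, f(x_6) = 36.346924, coefficient = 2
x_7 = 3.6562, f(x_7) = 48.877350, coefficient = 4
x_8 = 4.0000, f(x_8) = 64.000000, coefficient = 1

I ≈ (0.343750/3) × 553.218750 = 63.389648
Exact value: 63.389648
Error: 0.000000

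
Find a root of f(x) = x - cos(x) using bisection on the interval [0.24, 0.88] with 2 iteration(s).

f(x) = x - cos(x)
Initial interval: [0.24, 0.88]

Iteration 1:
  c_1 = (0.240000 + 0.880000)/2 = 0.560000
  f(c_1) = f(0.560000) = -0.287255
  f(a) × f(c) ≥ 0, new interval: [0.560000, 0.880000]
Iteration 2:
  c_2 = (0.560000 + 0.880000)/2 = 0.720000
  f(c_2) = f(0.720000) = -0.031806
  f(a) × f(c) ≥ 0, new interval: [0.720000, 0.880000]

After 2 iteration(s), the approximation is c_2 = 0.720000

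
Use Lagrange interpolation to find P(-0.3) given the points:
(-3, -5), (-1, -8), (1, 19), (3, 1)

Lagrange interpolation formula:
P(x) = Σ yᵢ × Lᵢ(x)
where Lᵢ(x) = Π_{j≠i} (x - xⱼ)/(xᵢ - xⱼ)

L_0(-0.3) = (-0.3 - (-1))/(-3 - (-1)) × (-0.3 - 1)/(-3 - 1) × (-0.3 - 3)/(-3 - 3) = -0.062562
L_1(-0.3) = (-0.3 - (-3))/(-1 - (-3)) × (-0.3 - 1)/(-1 - 1) × (-0.3 - 3)/(-1 - 3) = 0.723938
L_2(-0.3) = (-0.3 - (-3))/(1 - (-3)) × (-0.3 - (-1))/(1 - (-1)) × (-0.3 - 3)/(1 - 3) = 0.389812
L_3(-0.3) = (-0.3 - (-3))/(3 - (-3)) × (-0.3 - (-1))/(3 - (-1)) × (-0.3 - 1)/(3 - 1) = -0.051188

P(-0.3) = (-5)×L_0(-0.3) + (-8)×L_1(-0.3) + 19×L_2(-0.3) + 1×L_3(-0.3)
P(-0.3) = 1.876562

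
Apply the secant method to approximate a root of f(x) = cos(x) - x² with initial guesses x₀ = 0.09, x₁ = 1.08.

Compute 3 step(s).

f(x) = cos(x) - x²
x₀ = 0.09, x₁ = 1.08

Secant formula: x_{n+1} = x_n - f(x_n)(x_n - x_{n-1})/(f(x_n) - f(x_{n-1}))

Iteration 1:
  f(0.090000) = 0.987853
  f(1.080000) = -0.695072
  x_2 = 1.080000 - (-0.695072)×(1.080000 - 0.090000)/(-0.695072 - 0.987853)
       = 0.671116
Iteration 2:
  f(1.080000) = -0.695072
  f(0.671116) = 0.332732
  x_3 = 0.671116 - 0.332732×(0.671116 - 1.080000)/(0.332732 - (-0.695072))
       = 0.803484
Iteration 3:
  f(0.671116) = 0.332732
  f(0.803484) = 0.048616
  x_4 = 0.803484 - 0.048616×(0.803484 - 0.671116)/(0.048616 - 0.332732)
       = 0.826134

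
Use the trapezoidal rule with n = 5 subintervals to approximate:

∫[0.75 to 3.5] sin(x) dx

f(x) = sin(x)
a = 0.75, b = 3.5, n = 5
h = (b - a)/n = 0.550000

Trapezoidal rule: (h/2)[f(x₀) + 2f(x₁) + 2f(x₂) + ... + f(xₙ)]

x_0 = 0.7500, f(x_0) = 0.681639, coefficient = 1
x_1 = 1.3000, f(x_1) = 0.963558, coefficient = 2
x_2 = 1.8500, f(x_2) = 0.961275, coefficient = 2
x_3 = 2.4000, f(x_3) = 0.675463, coefficient = 2
x_4 = 2.9500, f(x_4) = 0.190423, coefficient = 2
x_5 = 3.5000, f(x_5) = -0.350783, coefficient = 1

I ≈ (0.550000/2) × 5.912294 = 1.625881
Exact value: 1.668146
Error: 0.042265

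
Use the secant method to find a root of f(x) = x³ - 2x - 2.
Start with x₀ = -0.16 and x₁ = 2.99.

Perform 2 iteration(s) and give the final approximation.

f(x) = x³ - 2x - 2
x₀ = -0.16, x₁ = 2.99

Secant formula: x_{n+1} = x_n - f(x_n)(x_n - x_{n-1})/(f(x_n) - f(x_{n-1}))

Iteration 1:
  f(-0.160000) = -1.684096
  f(2.990000) = 18.750899
  x_2 = 2.990000 - 18.750899×(2.990000 - (-0.160000))/(18.750899 - (-1.684096))
       = 0.099599
Iteration 2:
  f(2.990000) = 18.750899
  f(0.099599) = -2.198210
  x_3 = 0.099599 - (-2.198210)×(0.099599 - 2.990000)/(-2.198210 - 18.750899)
       = 0.402891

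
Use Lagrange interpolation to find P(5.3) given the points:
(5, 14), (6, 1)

Lagrange interpolation formula:
P(x) = Σ yᵢ × Lᵢ(x)
where Lᵢ(x) = Π_{j≠i} (x - xⱼ)/(xᵢ - xⱼ)

L_0(5.3) = (5.3 - 6)/(5 - 6) = 0.700000
L_1(5.3) = (5.3 - 5)/(6 - 5) = 0.300000

P(5.3) = 14×L_0(5.3) + 1×L_1(5.3)
P(5.3) = 10.100000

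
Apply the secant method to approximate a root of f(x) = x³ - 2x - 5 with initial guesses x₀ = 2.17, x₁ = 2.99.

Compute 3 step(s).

f(x) = x³ - 2x - 5
x₀ = 2.17, x₁ = 2.99

Secant formula: x_{n+1} = x_n - f(x_n)(x_n - x_{n-1})/(f(x_n) - f(x_{n-1}))

Iteration 1:
  f(2.170000) = 0.878313
  f(2.990000) = 15.750899
  x_2 = 2.990000 - 15.750899×(2.990000 - 2.170000)/(15.750899 - 0.878313)
       = 2.121574
Iteration 2:
  f(2.990000) = 15.750899
  f(2.121574) = 0.306221
  x_3 = 2.121574 - 0.306221×(2.121574 - 2.990000)/(0.306221 - 15.750899)
       = 2.104356
Iteration 3:
  f(2.121574) = 0.306221
  f(2.104356) = 0.110037
  x_4 = 2.104356 - 0.110037×(2.104356 - 2.121574)/(0.110037 - 0.306221)
       = 2.094698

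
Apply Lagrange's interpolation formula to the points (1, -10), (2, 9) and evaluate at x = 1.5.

Lagrange interpolation formula:
P(x) = Σ yᵢ × Lᵢ(x)
where Lᵢ(x) = Π_{j≠i} (x - xⱼ)/(xᵢ - xⱼ)

L_0(1.5) = (1.5 - 2)/(1 - 2) = 0.500000
L_1(1.5) = (1.5 - 1)/(2 - 1) = 0.500000

P(1.5) = (-10)×L_0(1.5) + 9×L_1(1.5)
P(1.5) = -0.500000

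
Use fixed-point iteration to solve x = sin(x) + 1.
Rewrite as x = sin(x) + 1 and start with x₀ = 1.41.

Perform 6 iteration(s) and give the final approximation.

Equation: x = sin(x) + 1
Fixed-point form: x = sin(x) + 1
x₀ = 1.41

x_1 = g(1.410000) = 1.987100
x_2 = g(1.987100) = 1.914590
x_3 = g(1.914590) = 1.941483
x_4 = g(1.941483) = 1.932079
x_5 = g(1.932079) = 1.935444
x_6 = g(1.935444) = 1.934249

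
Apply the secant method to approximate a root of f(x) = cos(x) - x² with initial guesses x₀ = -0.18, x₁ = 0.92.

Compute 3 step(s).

f(x) = cos(x) - x²
x₀ = -0.18, x₁ = 0.92

Secant formula: x_{n+1} = x_n - f(x_n)(x_n - x_{n-1})/(f(x_n) - f(x_{n-1}))

Iteration 1:
  f(-0.180000) = 0.951444
  f(0.920000) = -0.240580
  x_2 = 0.920000 - (-0.240580)×(0.920000 - (-0.180000))/(-0.240580 - 0.951444)
       = 0.697993
Iteration 2:
  f(0.920000) = -0.240580
  f(0.697993) = 0.278940
  x_3 = 0.697993 - 0.278940×(0.697993 - 0.920000)/(0.278940 - (-0.240580))
       = 0.817193
Iteration 3:
  f(0.697993) = 0.278940
  f(0.817193) = 0.016467
  x_4 = 0.817193 - 0.016467×(0.817193 - 0.697993)/(0.016467 - 0.278940)
       = 0.824671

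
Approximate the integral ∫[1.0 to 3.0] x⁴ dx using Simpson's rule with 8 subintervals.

f(x) = x⁴
a = 1.0, b = 3.0, n = 8
h = (b - a)/n = 0.250000

Simpson's rule: (h/3)[f(x₀) + 4f(x₁) + 2f(x₂) + ... + f(xₙ)]

x_0 = 1.0000, f(x_0) = 1.000000, coefficient = 1
x_1 = 1.2500, f(x_1) = 2.441406, coefficient = 4
x_2 = 1.5000, f(x_2) = 5.062500, coefficient = 2
x_3 = 1.7500, f(x_3) = 9.378906, coefficient = 4
x_4 = 2.0000, f(x_4) = 16.000000, coefficient = 2
x_5 = 2.2500, f(x_5) = 25.628906, coefficient = 4
x_6 = 2.5000, f(x_6) = 39.062500, coefficient = 2
x_7 = 2.7500, f(x_7) = 57.191406, coefficient = 4
x_8 = 3.0000, f(x_8) = 81.000000, coefficient = 1

I ≈ (0.250000/3) × 580.812500 = 48.401042
Exact value: 48.400000
Error: 0.001042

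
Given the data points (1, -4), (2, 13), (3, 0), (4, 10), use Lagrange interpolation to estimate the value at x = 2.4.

Lagrange interpolation formula:
P(x) = Σ yᵢ × Lᵢ(x)
where Lᵢ(x) = Π_{j≠i} (x - xⱼ)/(xᵢ - xⱼ)

L_0(2.4) = (2.4 - 2)/(1 - 2) × (2.4 - 3)/(1 - 3) × (2.4 - 4)/(1 - 4) = -0.064000
L_1(2.4) = (2.4 - 1)/(2 - 1) × (2.4 - 3)/(2 - 3) × (2.4 - 4)/(2 - 4) = 0.672000
L_2(2.4) = (2.4 - 1)/(3 - 1) × (2.4 - 2)/(3 - 2) × (2.4 - 4)/(3 - 4) = 0.448000
L_3(2.4) = (2.4 - 1)/(4 - 1) × (2.4 - 2)/(4 - 2) × (2.4 - 3)/(4 - 3) = -0.056000

P(2.4) = (-4)×L_0(2.4) + 13×L_1(2.4) + 0×L_2(2.4) + 10×L_3(2.4)
P(2.4) = 8.432000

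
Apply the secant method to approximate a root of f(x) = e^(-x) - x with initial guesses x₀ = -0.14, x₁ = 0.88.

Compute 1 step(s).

f(x) = e^(-x) - x
x₀ = -0.14, x₁ = 0.88

Secant formula: x_{n+1} = x_n - f(x_n)(x_n - x_{n-1})/(f(x_n) - f(x_{n-1}))

Iteration 1:
  f(-0.140000) = 1.290274
  f(0.880000) = -0.465217
  x_2 = 0.880000 - (-0.465217)×(0.880000 - (-0.140000))/(-0.465217 - 1.290274)
       = 0.609693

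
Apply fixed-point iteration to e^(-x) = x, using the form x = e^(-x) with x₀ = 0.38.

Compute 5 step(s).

Equation: e^(-x) = x
Fixed-point form: x = e^(-x)
x₀ = 0.38

x_1 = g(0.380000) = 0.683861
x_2 = g(0.683861) = 0.504665
x_3 = g(0.504665) = 0.603708
x_4 = g(0.603708) = 0.546780
x_5 = g(0.546780) = 0.578810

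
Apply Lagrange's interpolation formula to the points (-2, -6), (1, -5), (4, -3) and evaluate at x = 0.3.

Lagrange interpolation formula:
P(x) = Σ yᵢ × Lᵢ(x)
where Lᵢ(x) = Π_{j≠i} (x - xⱼ)/(xᵢ - xⱼ)

L_0(0.3) = (0.3 - 1)/(-2 - 1) × (0.3 - 4)/(-2 - 4) = 0.143889
L_1(0.3) = (0.3 - (-2))/(1 - (-2)) × (0.3 - 4)/(1 - 4) = 0.945556
L_2(0.3) = (0.3 - (-2))/(4 - (-2)) × (0.3 - 1)/(4 - 1) = -0.089444

P(0.3) = (-6)×L_0(0.3) + (-5)×L_1(0.3) + (-3)×L_2(0.3)
P(0.3) = -5.322778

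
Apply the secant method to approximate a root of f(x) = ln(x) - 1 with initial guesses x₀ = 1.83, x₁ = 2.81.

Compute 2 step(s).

f(x) = ln(x) - 1
x₀ = 1.83, x₁ = 2.81

Secant formula: x_{n+1} = x_n - f(x_n)(x_n - x_{n-1})/(f(x_n) - f(x_{n-1}))

Iteration 1:
  f(1.830000) = -0.395684
  f(2.810000) = 0.033184
  x_2 = 2.810000 - 0.033184×(2.810000 - 1.830000)/(0.033184 - (-0.395684))
       = 2.734171
Iteration 2:
  f(2.810000) = 0.033184
  f(2.734171) = 0.005828
  x_3 = 2.734171 - 0.005828×(2.734171 - 2.810000)/(0.005828 - 0.033184)
       = 2.718016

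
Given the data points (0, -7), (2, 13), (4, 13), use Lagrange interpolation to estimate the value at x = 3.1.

Lagrange interpolation formula:
P(x) = Σ yᵢ × Lᵢ(x)
where Lᵢ(x) = Π_{j≠i} (x - xⱼ)/(xᵢ - xⱼ)

L_0(3.1) = (3.1 - 2)/(0 - 2) × (3.1 - 4)/(0 - 4) = -0.123750
L_1(3.1) = (3.1 - 0)/(2 - 0) × (3.1 - 4)/(2 - 4) = 0.697500
L_2(3.1) = (3.1 - 0)/(4 - 0) × (3.1 - 2)/(4 - 2) = 0.426250

P(3.1) = (-7)×L_0(3.1) + 13×L_1(3.1) + 13×L_2(3.1)
P(3.1) = 15.475000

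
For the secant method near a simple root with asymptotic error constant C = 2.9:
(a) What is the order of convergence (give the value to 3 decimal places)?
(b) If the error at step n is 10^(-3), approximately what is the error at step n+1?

(a) Secant method has superlinear convergence with order φ = (1+√5)/2 ≈ 1.618.
    This means |e_{n+1}| ≈ C|e_n|^1.618.

(b) With |e_n| = 10^(-3) and C = 2.9:
    |e_{n+1}| ≈ 2.9 × (10^(-3))^1.618 = 2.9 × 10^(-4.85)

(a) ≈ 1.618 (golden ratio); (b) |e_{n+1}| ≈ 4.058e-05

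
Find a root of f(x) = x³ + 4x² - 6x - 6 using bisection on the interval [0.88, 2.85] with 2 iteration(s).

f(x) = x³ + 4x² - 6x - 6
Initial interval: [0.88, 2.85]

Iteration 1:
  c_1 = (0.880000 + 2.850000)/2 = 1.865000
  f(c_1) = f(1.865000) = 3.209790
  f(a) × f(c) < 0, new interval: [0.880000, 1.865000]
Iteration 2:
  c_2 = (0.880000 + 1.865000)/2 = 1.372500
  f(c_2) = f(1.372500) = -4.114520
  f(a) × f(c) ≥ 0, new interval: [1.372500, 1.865000]

After 2 iteration(s), the approximation is c_2 = 1.372500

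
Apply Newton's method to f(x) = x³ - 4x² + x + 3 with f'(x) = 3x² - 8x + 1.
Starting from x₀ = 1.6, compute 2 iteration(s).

f(x) = x³ - 4x² + x + 3
f'(x) = 3x² - 8x + 1
x₀ = 1.6

Newton-Raphson formula: x_{n+1} = x_n - f(x_n)/f'(x_n)

Iteration 1:
  f(1.600000) = -1.544000
  f'(1.600000) = -4.120000
  x_1 = 1.600000 - (-1.544000)/(-4.120000) = 1.225243
Iteration 2:
  f(1.225243) = 0.059722
  f'(1.225243) = -4.298283
  x_2 = 1.225243 - 0.059722/(-4.298283) = 1.239137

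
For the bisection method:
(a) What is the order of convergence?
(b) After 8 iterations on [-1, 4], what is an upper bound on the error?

(a) Bisection has linear (order 1) convergence; the error is halved each step.

(b) Error bound = (b-a)/2^n = (4 - (-1))/2^{8}
    = 5/2^{8}

(a) 1 (linear); (b) error ≤ 1.95e-02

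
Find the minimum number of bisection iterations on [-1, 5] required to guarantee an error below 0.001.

We need (b-a)/2^n ≤ 0.001
(5 - (-1))/2^n ≤ 0.001
6/2^n ≤ 0.001
2^n ≥ 6000
n ≥ log₂(6000) = 12.55
n ≥ 13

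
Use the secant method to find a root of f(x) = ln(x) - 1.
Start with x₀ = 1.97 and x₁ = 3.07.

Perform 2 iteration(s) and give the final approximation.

f(x) = ln(x) - 1
x₀ = 1.97, x₁ = 3.07

Secant formula: x_{n+1} = x_n - f(x_n)(x_n - x_{n-1})/(f(x_n) - f(x_{n-1}))

Iteration 1:
  f(1.970000) = -0.321966
  f(3.070000) = 0.121678
  x_2 = 3.070000 - 0.121678×(3.070000 - 1.970000)/(0.121678 - (-0.321966))
       = 2.768305
Iteration 2:
  f(3.070000) = 0.121678
  f(2.768305) = 0.018235
  x_3 = 2.768305 - 0.018235×(2.768305 - 3.070000)/(0.018235 - 0.121678)
       = 2.715121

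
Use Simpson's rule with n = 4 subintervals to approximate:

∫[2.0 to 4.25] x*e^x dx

f(x) = x*e^x
a = 2.0, b = 4.25, n = 4
h = (b - a)/n = 0.562500

Simpson's rule: (h/3)[f(x₀) + 4f(x₁) + 2f(x₂) + ... + f(xₙ)]

x_0 = 2.0000, f(x_0) = 14.778112, coefficient = 1
x_1 = 2.5625, f(x_1) = 33.231006, coefficient = 4
x_2 = 3.1250, f(x_2) = 71.124672, coefficient = 2
x_3 = 3.6875, f(x_3) = 147.296671, coefficient = 4
x_4 = 4.2500, f(x_4) = 297.948002, coefficient = 1

I ≈ (0.562500/3) × 1177.086165 = 220.703656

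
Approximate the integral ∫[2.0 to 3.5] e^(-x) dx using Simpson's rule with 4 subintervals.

f(x) = e^(-x)
a = 2.0, b = 3.5, n = 4
h = (b - a)/n = 0.375000

Simpson's rule: (h/3)[f(x₀) + 4f(x₁) + 2f(x₂) + ... + f(xₙ)]

x_0 = 2.0000, f(x_0) = 0.135335, coefficient = 1
x_1 = 2.3750, f(x_1) = 0.093014, coefficient = 4
x_2 = 2.7500, f(x_2) = 0.063928, coefficient = 2
x_3 = 3.1250, f(x_3) = 0.043937, coefficient = 4
x_4 = 3.5000, f(x_4) = 0.030197, coefficient = 1

I ≈ (0.375000/3) × 0.841194 = 0.105149
Exact value: 0.105138
Error: 0.000011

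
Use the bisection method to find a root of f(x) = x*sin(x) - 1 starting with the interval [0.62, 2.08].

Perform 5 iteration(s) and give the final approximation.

f(x) = x*sin(x) - 1
Initial interval: [0.62, 2.08]

Iteration 1:
  c_1 = (0.620000 + 2.080000)/2 = 1.350000
  f(c_1) = f(1.350000) = 0.317227
  f(a) × f(c) < 0, new interval: [0.620000, 1.350000]
Iteration 2:
  c_2 = (0.620000 + 1.350000)/2 = 0.985000
  f(c_2) = f(0.985000) = -0.179227
  f(a) × f(c) ≥ 0, new interval: [0.985000, 1.350000]
Iteration 3:
  c_3 = (0.985000 + 1.350000)/2 = 1.167500
  f(c_3) = f(1.167500) = 0.073834
  f(a) × f(c) < 0, new interval: [0.985000, 1.167500]
Iteration 4:
  c_4 = (0.985000 + 1.167500)/2 = 1.076250
  f(c_4) = f(1.076250) = -0.052702
  f(a) × f(c) ≥ 0, new interval: [1.076250, 1.167500]
Iteration 5:
  c_5 = (1.076250 + 1.167500)/2 = 1.121875
  f(c_5) = f(1.121875) = 0.010715
  f(a) × f(c) < 0, new interval: [1.076250, 1.121875]

After 5 iteration(s), the approximation is c_5 = 1.121875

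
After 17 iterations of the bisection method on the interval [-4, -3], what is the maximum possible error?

Bisection error bound: |error| ≤ (b-a)/2^n
|error| ≤ (-3 - (-4))/2^17 = 1/2^17
|error| ≤ 0.0000076294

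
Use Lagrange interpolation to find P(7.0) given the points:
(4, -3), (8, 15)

Lagrange interpolation formula:
P(x) = Σ yᵢ × Lᵢ(x)
where Lᵢ(x) = Π_{j≠i} (x - xⱼ)/(xᵢ - xⱼ)

L_0(7.0) = (7.0 - 8)/(4 - 8) = 0.250000
L_1(7.0) = (7.0 - 4)/(8 - 4) = 0.750000

P(7.0) = (-3)×L_0(7.0) + 15×L_1(7.0)
P(7.0) = 10.500000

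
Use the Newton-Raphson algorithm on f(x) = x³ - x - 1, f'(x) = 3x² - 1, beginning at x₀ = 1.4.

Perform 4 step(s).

f(x) = x³ - x - 1
f'(x) = 3x² - 1
x₀ = 1.4

Newton-Raphson formula: x_{n+1} = x_n - f(x_n)/f'(x_n)

Iteration 1:
  f(1.400000) = 0.344000
  f'(1.400000) = 4.880000
  x_1 = 1.400000 - 0.344000/4.880000 = 1.329508
Iteration 2:
  f(1.329508) = 0.020520
  f'(1.329508) = 4.302776
  x_2 = 1.329508 - 0.020520/4.302776 = 1.324739
Iteration 3:
  f(1.324739) = 0.000091
  f'(1.324739) = 4.264802
  x_3 = 1.324739 - 0.000091/4.264802 = 1.324718
Iteration 4:
  f(1.324718) = 0.000000
  f'(1.324718) = 4.264633
  x_4 = 1.324718 - 0.000000/4.264633 = 1.324718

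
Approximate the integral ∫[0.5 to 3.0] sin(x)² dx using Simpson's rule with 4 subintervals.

f(x) = sin(x)²
a = 0.5, b = 3.0, n = 4
h = (b - a)/n = 0.625000

Simpson's rule: (h/3)[f(x₀) + 4f(x₁) + 2f(x₂) + ... + f(xₙ)]

x_0 = 0.5000, f(x_0) = 0.229849, coefficient = 1
x_1 = 1.1250, f(x_1) = 0.814087, coefficient = 4
x_2 = 1.7500, f(x_2) = 0.968228, coefficient = 2
x_3 = 2.3750, f(x_3) = 0.481199, coefficient = 4
x_4 = 3.0000, f(x_4) = 0.019915, coefficient = 1

I ≈ (0.625000/3) × 7.367363 = 1.534867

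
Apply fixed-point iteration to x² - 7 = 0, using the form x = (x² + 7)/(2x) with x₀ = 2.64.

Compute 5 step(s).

Equation: x² - 7 = 0
Fixed-point form: x = (x² + 7)/(2x)
x₀ = 2.64

x_1 = g(2.640000) = 2.645758
x_2 = g(2.645758) = 2.645751
x_3 = g(2.645751) = 2.645751
x_4 = g(2.645751) = 2.645751
x_5 = g(2.645751) = 2.645751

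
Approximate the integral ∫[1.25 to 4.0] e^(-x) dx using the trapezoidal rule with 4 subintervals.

f(x) = e^(-x)
a = 1.25, b = 4.0, n = 4
h = (b - a)/n = 0.687500

Trapezoidal rule: (h/2)[f(x₀) + 2f(x₁) + 2f(x₂) + ... + f(xₙ)]

x_0 = 1.2500, f(x_0) = 0.286505, coefficient = 1
x_1 = 1.9375, f(x_1) = 0.144064, coefficient = 2
x_2 = 2.6250, f(x_2) = 0.072440, coefficient = 2
x_3 = 3.3125, f(x_3) = 0.036425, coefficient = 2
x_4 = 4.0000, f(x_4) = 0.018316, coefficient = 1

I ≈ (0.687500/2) × 0.810677 = 0.278670
Exact value: 0.268189
Error: 0.010481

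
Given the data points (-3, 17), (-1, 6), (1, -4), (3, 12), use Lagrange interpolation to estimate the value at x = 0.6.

Lagrange interpolation formula:
P(x) = Σ yᵢ × Lᵢ(x)
where Lᵢ(x) = Π_{j≠i} (x - xⱼ)/(xᵢ - xⱼ)

L_0(0.6) = (0.6 - (-1))/(-3 - (-1)) × (0.6 - 1)/(-3 - 1) × (0.6 - 3)/(-3 - 3) = -0.032000
L_1(0.6) = (0.6 - (-3))/(-1 - (-3)) × (0.6 - 1)/(-1 - 1) × (0.6 - 3)/(-1 - 3) = 0.216000
L_2(0.6) = (0.6 - (-3))/(1 - (-3)) × (0.6 - (-1))/(1 - (-1)) × (0.6 - 3)/(1 - 3) = 0.864000
L_3(0.6) = (0.6 - (-3))/(3 - (-3)) × (0.6 - (-1))/(3 - (-1)) × (0.6 - 1)/(3 - 1) = -0.048000

P(0.6) = 17×L_0(0.6) + 6×L_1(0.6) + (-4)×L_2(0.6) + 12×L_3(0.6)
P(0.6) = -3.280000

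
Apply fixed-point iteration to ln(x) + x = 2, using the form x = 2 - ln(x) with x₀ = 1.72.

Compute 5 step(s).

Equation: ln(x) + x = 2
Fixed-point form: x = 2 - ln(x)
x₀ = 1.72

x_1 = g(1.720000) = 1.457676
x_2 = g(1.457676) = 1.623157
x_3 = g(1.623157) = 1.515627
x_4 = g(1.515627) = 1.584171
x_5 = g(1.584171) = 1.539939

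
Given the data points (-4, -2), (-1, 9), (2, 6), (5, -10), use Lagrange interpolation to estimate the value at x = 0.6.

Lagrange interpolation formula:
P(x) = Σ yᵢ × Lᵢ(x)
where Lᵢ(x) = Π_{j≠i} (x - xⱼ)/(xᵢ - xⱼ)

L_0(0.6) = (0.6 - (-1))/(-4 - (-1)) × (0.6 - 2)/(-4 - 2) × (0.6 - 5)/(-4 - 5) = -0.060840
L_1(0.6) = (0.6 - (-4))/(-1 - (-4)) × (0.6 - 2)/(-1 - 2) × (0.6 - 5)/(-1 - 5) = 0.524741
L_2(0.6) = (0.6 - (-4))/(2 - (-4)) × (0.6 - (-1))/(2 - (-1)) × (0.6 - 5)/(2 - 5) = 0.599704
L_3(0.6) = (0.6 - (-4))/(5 - (-4)) × (0.6 - (-1))/(5 - (-1)) × (0.6 - 2)/(5 - 2) = -0.063605

P(0.6) = (-2)×L_0(0.6) + 9×L_1(0.6) + 6×L_2(0.6) + (-10)×L_3(0.6)
P(0.6) = 9.078617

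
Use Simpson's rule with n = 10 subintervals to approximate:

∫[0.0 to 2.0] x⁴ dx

f(x) = x⁴
a = 0.0, b = 2.0, n = 10
h = (b - a)/n = 0.200000

Simpson's rule: (h/3)[f(x₀) + 4f(x₁) + 2f(x₂) + ... + f(xₙ)]

x_0 = 0.0000, f(x_0) = 0.000000, coefficient = 1
x_1 = 0.2000, f(x_1) = 0.001600, coefficient = 4
x_2 = 0.4000, f(x_2) = 0.025600, coefficient = 2
x_3 = 0.6000, f(x_3) = 0.129600, coefficient = 4
x_4 = 0.8000, f(x_4) = 0.409600, coefficient = 2
x_5 = 1.0000, f(x_5) = 1.000000, coefficient = 4
x_6 = 1.2000, f(x_6) = 2.073600, coefficient = 2
x_7 = 1.4000, f(x_7) = 3.841600, coefficient = 4
x_8 = 1.6000, f(x_8) = 6.553600, coefficient = 2
x_9 = 1.8000, f(x_9) = 10.497600, coefficient = 4
x_10 = 2.0000, f(x_10) = 16.000000, coefficient = 1

I ≈ (0.200000/3) × 96.006400 = 6.400427
Exact value: 6.400000
Error: 0.000427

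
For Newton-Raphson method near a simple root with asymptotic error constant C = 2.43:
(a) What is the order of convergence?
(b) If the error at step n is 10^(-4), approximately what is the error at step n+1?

(a) Newton-Raphson has quadratic (order 2) convergence near simple roots.
    This means |e_{n+1}| ≈ C|e_n|².

(b) With |e_n| = 10^(-4) and C = 2.43:
    |e_{n+1}| ≈ 2.43 × (10^(-4))² = 2.43 × 10^(-8)

(a) 2 (quadratic); (b) |e_{n+1}| ≈ 2.430e-08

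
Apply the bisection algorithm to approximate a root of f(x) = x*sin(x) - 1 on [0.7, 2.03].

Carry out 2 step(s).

f(x) = x*sin(x) - 1
Initial interval: [0.7, 2.03]

Iteration 1:
  c_1 = (0.700000 + 2.030000)/2 = 1.365000
  f(c_1) = f(1.365000) = 0.336197
  f(a) × f(c) < 0, new interval: [0.700000, 1.365000]
Iteration 2:
  c_2 = (0.700000 + 1.365000)/2 = 1.032500
  f(c_2) = f(1.032500) = -0.113513
  f(a) × f(c) ≥ 0, new interval: [1.032500, 1.365000]

After 2 iteration(s), the approximation is c_2 = 1.032500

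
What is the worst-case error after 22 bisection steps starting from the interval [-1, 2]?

Bisection error bound: |error| ≤ (b-a)/2^n
|error| ≤ (2 - (-1))/2^22 = 3/2^22
|error| ≤ 0.0000007153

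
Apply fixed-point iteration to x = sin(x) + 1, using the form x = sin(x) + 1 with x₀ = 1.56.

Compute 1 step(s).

Equation: x = sin(x) + 1
Fixed-point form: x = sin(x) + 1
x₀ = 1.56

x_1 = g(1.560000) = 1.999942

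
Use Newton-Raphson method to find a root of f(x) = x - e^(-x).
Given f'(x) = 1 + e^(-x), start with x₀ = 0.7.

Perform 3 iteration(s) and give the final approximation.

f(x) = x - e^(-x)
f'(x) = 1 + e^(-x)
x₀ = 0.7

Newton-Raphson formula: x_{n+1} = x_n - f(x_n)/f'(x_n)

Iteration 1:
  f(0.700000) = 0.203415
  f'(0.700000) = 1.496585
  x_1 = 0.700000 - 0.203415/1.496585 = 0.564081
Iteration 2:
  f(0.564081) = -0.004802
  f'(0.564081) = 1.568883
  x_2 = 0.564081 - (-0.004802)/1.568883 = 0.567142
Iteration 3:
  f(0.567142) = -0.000003
  f'(0.567142) = 1.567144
  x_3 = 0.567142 - (-0.000003)/1.567144 = 0.567143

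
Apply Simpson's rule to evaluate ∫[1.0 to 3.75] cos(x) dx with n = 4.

f(x) = cos(x)
a = 1.0, b = 3.75, n = 4
h = (b - a)/n = 0.687500

Simpson's rule: (h/3)[f(x₀) + 4f(x₁) + 2f(x₂) + ... + f(xₙ)]

x_0 = 1.0000, f(x_0) = 0.540302, coefficient = 1
x_1 = 1.6875, f(x_1) = -0.116439, coefficient = 4
x_2 = 2.3750, f(x_2) = -0.720278, coefficient = 2
x_3 = 3.0625, f(x_3) = -0.996874, coefficient = 4
x_4 = 3.7500, f(x_4) = -0.820559, coefficient = 1

I ≈ (0.687500/3) × -6.174065 = -1.414890
Exact value: -1.413032
Error: 0.001858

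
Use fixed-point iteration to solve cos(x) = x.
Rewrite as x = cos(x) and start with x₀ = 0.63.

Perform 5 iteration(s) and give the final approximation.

Equation: cos(x) = x
Fixed-point form: x = cos(x)
x₀ = 0.63

x_1 = g(0.630000) = 0.808028
x_2 = g(0.808028) = 0.690926
x_3 = g(0.690926) = 0.770656
x_4 = g(0.770656) = 0.717454
x_5 = g(0.717454) = 0.753482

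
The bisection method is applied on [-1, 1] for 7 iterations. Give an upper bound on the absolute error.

Bisection error bound: |error| ≤ (b-a)/2^n
|error| ≤ (1 - (-1))/2^7 = 2/2^7
|error| ≤ 0.0156250000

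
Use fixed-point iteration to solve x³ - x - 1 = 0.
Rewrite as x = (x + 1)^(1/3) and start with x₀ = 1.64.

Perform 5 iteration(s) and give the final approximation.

Equation: x³ - x - 1 = 0
Fixed-point form: x = (x + 1)^(1/3)
x₀ = 1.64

x_1 = g(1.640000) = 1.382085
x_2 = g(1.382085) = 1.335526
x_3 = g(1.335526) = 1.326768
x_4 = g(1.326768) = 1.325107
x_5 = g(1.325107) = 1.324792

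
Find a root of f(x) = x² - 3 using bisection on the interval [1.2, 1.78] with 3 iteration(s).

f(x) = x² - 3
Initial interval: [1.2, 1.78]

Iteration 1:
  c_1 = (1.200000 + 1.780000)/2 = 1.490000
  f(c_1) = f(1.490000) = -0.779900
  f(a) × f(c) ≥ 0, new interval: [1.490000, 1.780000]
Iteration 2:
  c_2 = (1.490000 + 1.780000)/2 = 1.635000
  f(c_2) = f(1.635000) = -0.326775
  f(a) × f(c) ≥ 0, new interval: [1.635000, 1.780000]
Iteration 3:
  c_3 = (1.635000 + 1.780000)/2 = 1.707500
  f(c_3) = f(1.707500) = -0.084444
  f(a) × f(c) ≥ 0, new interval: [1.707500, 1.780000]

After 3 iteration(s), the approximation is c_3 = 1.707500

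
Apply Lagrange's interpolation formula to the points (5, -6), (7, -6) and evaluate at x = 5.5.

Lagrange interpolation formula:
P(x) = Σ yᵢ × Lᵢ(x)
where Lᵢ(x) = Π_{j≠i} (x - xⱼ)/(xᵢ - xⱼ)

L_0(5.5) = (5.5 - 7)/(5 - 7) = 0.750000
L_1(5.5) = (5.5 - 5)/(7 - 5) = 0.250000

P(5.5) = (-6)×L_0(5.5) + (-6)×L_1(5.5)
P(5.5) = -6.000000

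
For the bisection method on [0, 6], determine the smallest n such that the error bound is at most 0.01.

We need (b-a)/2^n ≤ 0.01
(6 - 0)/2^n ≤ 0.01
6/2^n ≤ 0.01
2^n ≥ 600
n ≥ log₂(600) = 9.23
n ≥ 10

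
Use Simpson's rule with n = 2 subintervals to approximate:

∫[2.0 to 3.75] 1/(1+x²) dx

f(x) = 1/(1+x²)
a = 2.0, b = 3.75, n = 2
h = (b - a)/n = 0.875000

Simpson's rule: (h/3)[f(x₀) + 4f(x₁) + 2f(x₂) + ... + f(xₙ)]

x_0 = 2.0000, f(x_0) = 0.200000, coefficient = 1
x_1 = 2.8750, f(x_1) = 0.107926, coefficient = 4
x_2 = 3.7500, f(x_2) = 0.066390, coefficient = 1

I ≈ (0.875000/3) × 0.698093 = 0.203611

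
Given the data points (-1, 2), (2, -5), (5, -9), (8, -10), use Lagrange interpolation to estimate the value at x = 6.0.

Lagrange interpolation formula:
P(x) = Σ yᵢ × Lᵢ(x)
where Lᵢ(x) = Π_{j≠i} (x - xⱼ)/(xᵢ - xⱼ)

L_0(6.0) = (6.0 - 2)/(-1 - 2) × (6.0 - 5)/(-1 - 5) × (6.0 - 8)/(-1 - 8) = 0.049383
L_1(6.0) = (6.0 - (-1))/(2 - (-1)) × (6.0 - 5)/(2 - 5) × (6.0 - 8)/(2 - 8) = -0.259259
L_2(6.0) = (6.0 - (-1))/(5 - (-1)) × (6.0 - 2)/(5 - 2) × (6.0 - 8)/(5 - 8) = 1.037037
L_3(6.0) = (6.0 - (-1))/(8 - (-1)) × (6.0 - 2)/(8 - 2) × (6.0 - 5)/(8 - 5) = 0.172840

P(6.0) = 2×L_0(6.0) + (-5)×L_1(6.0) + (-9)×L_2(6.0) + (-10)×L_3(6.0)
P(6.0) = -9.666667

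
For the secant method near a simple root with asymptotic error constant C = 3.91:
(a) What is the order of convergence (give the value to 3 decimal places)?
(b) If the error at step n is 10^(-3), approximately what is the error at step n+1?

(a) Secant method has superlinear convergence with order φ = (1+√5)/2 ≈ 1.618.
    This means |e_{n+1}| ≈ C|e_n|^1.618.

(b) With |e_n| = 10^(-3) and C = 3.91:
    |e_{n+1}| ≈ 3.91 × (10^(-3))^1.618 = 3.91 × 10^(-4.85)

(a) ≈ 1.618 (golden ratio); (b) |e_{n+1}| ≈ 5.471e-05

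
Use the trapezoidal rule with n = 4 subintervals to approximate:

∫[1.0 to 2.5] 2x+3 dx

f(x) = 2x+3
a = 1.0, b = 2.5, n = 4
h = (b - a)/n = 0.375000

Trapezoidal rule: (h/2)[f(x₀) + 2f(x₁) + 2f(x₂) + ... + f(xₙ)]

x_0 = 1.0000, f(x_0) = 5.000000, coefficient = 1
x_1 = 1.3750, f(x_1) = 5.750000, coefficient = 2
x_2 = 1.7500, f(x_2) = 6.500000, coefficient = 2
x_3 = 2.1250, f(x_3) = 7.250000, coefficient = 2
x_4 = 2.5000, f(x_4) = 8.000000, coefficient = 1

I ≈ (0.375000/2) × 52.000000 = 9.750000
Exact value: 9.750000
Error: 0.000000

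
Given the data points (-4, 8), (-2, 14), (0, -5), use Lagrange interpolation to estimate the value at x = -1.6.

Lagrange interpolation formula:
P(x) = Σ yᵢ × Lᵢ(x)
where Lᵢ(x) = Π_{j≠i} (x - xⱼ)/(xᵢ - xⱼ)

L_0(-1.6) = (-1.6 - (-2))/(-4 - (-2)) × (-1.6 - 0)/(-4 - 0) = -0.080000
L_1(-1.6) = (-1.6 - (-4))/(-2 - (-4)) × (-1.6 - 0)/(-2 - 0) = 0.960000
L_2(-1.6) = (-1.6 - (-4))/(0 - (-4)) × (-1.6 - (-2))/(0 - (-2)) = 0.120000

P(-1.6) = 8×L_0(-1.6) + 14×L_1(-1.6) + (-5)×L_2(-1.6)
P(-1.6) = 12.200000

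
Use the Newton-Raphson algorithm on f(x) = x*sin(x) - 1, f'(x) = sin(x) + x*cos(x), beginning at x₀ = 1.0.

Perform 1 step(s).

f(x) = x*sin(x) - 1
f'(x) = sin(x) + x*cos(x)
x₀ = 1.0

Newton-Raphson formula: x_{n+1} = x_n - f(x_n)/f'(x_n)

Iteration 1:
  f(1.000000) = -0.158529
  f'(1.000000) = 1.381773
  x_1 = 1.000000 - (-0.158529)/1.381773 = 1.114729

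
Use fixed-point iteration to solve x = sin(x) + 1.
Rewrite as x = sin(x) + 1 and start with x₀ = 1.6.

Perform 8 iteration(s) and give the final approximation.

Equation: x = sin(x) + 1
Fixed-point form: x = sin(x) + 1
x₀ = 1.6

x_1 = g(1.600000) = 1.999574
x_2 = g(1.999574) = 1.909475
x_3 = g(1.909475) = 1.943195
x_4 = g(1.943195) = 1.931457
x_5 = g(1.931457) = 1.935664
x_6 = g(1.935664) = 1.934171
x_7 = g(1.934171) = 1.934703
x_8 = g(1.934703) = 1.934514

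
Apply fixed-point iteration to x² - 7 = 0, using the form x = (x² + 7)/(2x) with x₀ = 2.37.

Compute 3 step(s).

Equation: x² - 7 = 0
Fixed-point form: x = (x² + 7)/(2x)
x₀ = 2.37

x_1 = g(2.370000) = 2.661793
x_2 = g(2.661793) = 2.645800
x_3 = g(2.645800) = 2.645751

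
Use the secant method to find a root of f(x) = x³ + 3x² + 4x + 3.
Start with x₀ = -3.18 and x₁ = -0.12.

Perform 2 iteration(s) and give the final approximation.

f(x) = x³ + 3x² + 4x + 3
x₀ = -3.18, x₁ = -0.12

Secant formula: x_{n+1} = x_n - f(x_n)(x_n - x_{n-1})/(f(x_n) - f(x_{n-1}))

Iteration 1:
  f(-3.180000) = -11.540232
  f(-0.120000) = 2.561472
  x_2 = -0.120000 - 2.561472×(-0.120000 - (-3.180000))/(2.561472 - (-11.540232))
       = -0.675827
Iteration 2:
  f(-0.120000) = 2.561472
  f(-0.675827) = 1.358240
  x_3 = -0.675827 - 1.358240×(-0.675827 - (-0.120000))/(1.358240 - 2.561472)
       = -1.303259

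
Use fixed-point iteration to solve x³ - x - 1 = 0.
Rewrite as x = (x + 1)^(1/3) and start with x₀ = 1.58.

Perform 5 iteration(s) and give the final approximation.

Equation: x³ - x - 1 = 0
Fixed-point form: x = (x + 1)^(1/3)
x₀ = 1.58

x_1 = g(1.580000) = 1.371534
x_2 = g(1.371534) = 1.333551
x_3 = g(1.333551) = 1.326394
x_4 = g(1.326394) = 1.325036
x_5 = g(1.325036) = 1.324778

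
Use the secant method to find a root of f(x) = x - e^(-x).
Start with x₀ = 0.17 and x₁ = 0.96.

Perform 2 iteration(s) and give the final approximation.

f(x) = x - e^(-x)
x₀ = 0.17, x₁ = 0.96

Secant formula: x_{n+1} = x_n - f(x_n)(x_n - x_{n-1})/(f(x_n) - f(x_{n-1}))

Iteration 1:
  f(0.170000) = -0.673665
  f(0.960000) = 0.577107
  x_2 = 0.960000 - 0.577107×(0.960000 - 0.170000)/(0.577107 - (-0.673665))
       = 0.595493
Iteration 2:
  f(0.960000) = 0.577107
  f(0.595493) = 0.044203
  x_3 = 0.595493 - 0.044203×(0.595493 - 0.960000)/(0.044203 - 0.577107)
       = 0.565259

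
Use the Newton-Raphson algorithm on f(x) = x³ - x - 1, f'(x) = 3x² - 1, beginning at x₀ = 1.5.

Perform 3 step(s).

f(x) = x³ - x - 1
f'(x) = 3x² - 1
x₀ = 1.5

Newton-Raphson formula: x_{n+1} = x_n - f(x_n)/f'(x_n)

Iteration 1:
  f(1.500000) = 0.875000
  f'(1.500000) = 5.750000
  x_1 = 1.500000 - 0.875000/5.750000 = 1.347826
Iteration 2:
  f(1.347826) = 0.100682
  f'(1.347826) = 4.449905
  x_2 = 1.347826 - 0.100682/4.449905 = 1.325200
Iteration 3:
  f(1.325200) = 0.002058
  f'(1.325200) = 4.268468
  x_3 = 1.325200 - 0.002058/4.268468 = 1.324718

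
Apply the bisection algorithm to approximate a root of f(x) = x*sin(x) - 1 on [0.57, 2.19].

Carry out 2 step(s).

f(x) = x*sin(x) - 1
Initial interval: [0.57, 2.19]

Iteration 1:
  c_1 = (0.570000 + 2.190000)/2 = 1.380000
  f(c_1) = f(1.380000) = 0.354958
  f(a) × f(c) < 0, new interval: [0.570000, 1.380000]
Iteration 2:
  c_2 = (0.570000 + 1.380000)/2 = 0.975000
  f(c_2) = f(0.975000) = -0.192991
  f(a) × f(c) ≥ 0, new interval: [0.975000, 1.380000]

After 2 iteration(s), the approximation is c_2 = 0.975000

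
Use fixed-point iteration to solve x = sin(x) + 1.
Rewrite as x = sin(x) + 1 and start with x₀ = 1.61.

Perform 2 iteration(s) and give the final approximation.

Equation: x = sin(x) + 1
Fixed-point form: x = sin(x) + 1
x₀ = 1.61

x_1 = g(1.610000) = 1.999232
x_2 = g(1.999232) = 1.909617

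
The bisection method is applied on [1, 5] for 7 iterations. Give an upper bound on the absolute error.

Bisection error bound: |error| ≤ (b-a)/2^n
|error| ≤ (5 - 1)/2^7 = 4/2^7
|error| ≤ 0.0312500000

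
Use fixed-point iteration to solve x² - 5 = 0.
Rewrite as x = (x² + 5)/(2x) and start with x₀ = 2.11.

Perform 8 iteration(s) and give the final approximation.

Equation: x² - 5 = 0
Fixed-point form: x = (x² + 5)/(2x)
x₀ = 2.11

x_1 = g(2.110000) = 2.239834
x_2 = g(2.239834) = 2.236071
x_3 = g(2.236071) = 2.236068
x_4 = g(2.236068) = 2.236068
x_5 = g(2.236068) = 2.236068
x_6 = g(2.236068) = 2.236068
x_7 = g(2.236068) = 2.236068
x_8 = g(2.236068) = 2.236068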